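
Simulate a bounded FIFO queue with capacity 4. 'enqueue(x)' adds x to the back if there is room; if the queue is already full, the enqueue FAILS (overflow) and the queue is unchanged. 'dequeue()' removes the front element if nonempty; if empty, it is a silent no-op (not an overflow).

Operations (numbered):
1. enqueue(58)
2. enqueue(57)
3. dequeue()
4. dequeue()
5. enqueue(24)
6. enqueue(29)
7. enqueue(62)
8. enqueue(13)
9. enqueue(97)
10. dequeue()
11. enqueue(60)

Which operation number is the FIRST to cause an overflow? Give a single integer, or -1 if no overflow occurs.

Answer: 9

Derivation:
1. enqueue(58): size=1
2. enqueue(57): size=2
3. dequeue(): size=1
4. dequeue(): size=0
5. enqueue(24): size=1
6. enqueue(29): size=2
7. enqueue(62): size=3
8. enqueue(13): size=4
9. enqueue(97): size=4=cap → OVERFLOW (fail)
10. dequeue(): size=3
11. enqueue(60): size=4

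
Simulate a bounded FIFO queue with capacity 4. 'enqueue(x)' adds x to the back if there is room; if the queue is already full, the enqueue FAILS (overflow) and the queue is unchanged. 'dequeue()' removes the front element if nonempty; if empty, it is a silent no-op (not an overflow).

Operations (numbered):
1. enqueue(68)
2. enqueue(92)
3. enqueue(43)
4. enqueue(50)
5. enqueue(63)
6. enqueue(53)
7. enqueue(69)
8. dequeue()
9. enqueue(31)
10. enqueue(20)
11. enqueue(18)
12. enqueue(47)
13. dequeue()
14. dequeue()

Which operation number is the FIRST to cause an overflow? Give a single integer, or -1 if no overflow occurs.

1. enqueue(68): size=1
2. enqueue(92): size=2
3. enqueue(43): size=3
4. enqueue(50): size=4
5. enqueue(63): size=4=cap → OVERFLOW (fail)
6. enqueue(53): size=4=cap → OVERFLOW (fail)
7. enqueue(69): size=4=cap → OVERFLOW (fail)
8. dequeue(): size=3
9. enqueue(31): size=4
10. enqueue(20): size=4=cap → OVERFLOW (fail)
11. enqueue(18): size=4=cap → OVERFLOW (fail)
12. enqueue(47): size=4=cap → OVERFLOW (fail)
13. dequeue(): size=3
14. dequeue(): size=2

Answer: 5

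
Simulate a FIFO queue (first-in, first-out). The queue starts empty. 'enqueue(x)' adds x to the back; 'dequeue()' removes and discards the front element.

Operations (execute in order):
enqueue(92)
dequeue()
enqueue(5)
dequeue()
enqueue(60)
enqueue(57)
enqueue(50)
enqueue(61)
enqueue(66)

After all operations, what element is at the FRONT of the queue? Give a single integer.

enqueue(92): queue = [92]
dequeue(): queue = []
enqueue(5): queue = [5]
dequeue(): queue = []
enqueue(60): queue = [60]
enqueue(57): queue = [60, 57]
enqueue(50): queue = [60, 57, 50]
enqueue(61): queue = [60, 57, 50, 61]
enqueue(66): queue = [60, 57, 50, 61, 66]

Answer: 60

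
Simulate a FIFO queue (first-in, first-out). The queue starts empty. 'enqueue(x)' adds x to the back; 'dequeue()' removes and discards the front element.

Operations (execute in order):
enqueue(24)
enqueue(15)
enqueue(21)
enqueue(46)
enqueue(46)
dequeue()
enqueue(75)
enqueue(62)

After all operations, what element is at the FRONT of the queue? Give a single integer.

Answer: 15

Derivation:
enqueue(24): queue = [24]
enqueue(15): queue = [24, 15]
enqueue(21): queue = [24, 15, 21]
enqueue(46): queue = [24, 15, 21, 46]
enqueue(46): queue = [24, 15, 21, 46, 46]
dequeue(): queue = [15, 21, 46, 46]
enqueue(75): queue = [15, 21, 46, 46, 75]
enqueue(62): queue = [15, 21, 46, 46, 75, 62]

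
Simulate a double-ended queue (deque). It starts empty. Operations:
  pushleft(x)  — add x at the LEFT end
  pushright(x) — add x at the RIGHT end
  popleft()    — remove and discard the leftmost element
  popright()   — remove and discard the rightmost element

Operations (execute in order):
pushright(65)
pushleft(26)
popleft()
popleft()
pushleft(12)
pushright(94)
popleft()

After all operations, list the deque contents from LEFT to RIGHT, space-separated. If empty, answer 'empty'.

pushright(65): [65]
pushleft(26): [26, 65]
popleft(): [65]
popleft(): []
pushleft(12): [12]
pushright(94): [12, 94]
popleft(): [94]

Answer: 94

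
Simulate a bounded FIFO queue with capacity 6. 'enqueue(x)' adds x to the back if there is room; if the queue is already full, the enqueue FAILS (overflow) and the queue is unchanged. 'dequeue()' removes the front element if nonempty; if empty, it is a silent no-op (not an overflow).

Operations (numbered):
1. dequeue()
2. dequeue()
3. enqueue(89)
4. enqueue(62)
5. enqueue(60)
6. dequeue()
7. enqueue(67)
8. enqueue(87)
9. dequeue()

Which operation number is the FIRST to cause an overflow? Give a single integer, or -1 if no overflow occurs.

1. dequeue(): empty, no-op, size=0
2. dequeue(): empty, no-op, size=0
3. enqueue(89): size=1
4. enqueue(62): size=2
5. enqueue(60): size=3
6. dequeue(): size=2
7. enqueue(67): size=3
8. enqueue(87): size=4
9. dequeue(): size=3

Answer: -1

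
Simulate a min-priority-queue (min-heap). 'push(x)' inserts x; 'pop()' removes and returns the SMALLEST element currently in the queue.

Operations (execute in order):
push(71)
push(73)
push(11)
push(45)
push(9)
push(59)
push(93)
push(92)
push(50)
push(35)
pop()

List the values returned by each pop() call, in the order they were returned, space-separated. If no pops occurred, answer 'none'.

push(71): heap contents = [71]
push(73): heap contents = [71, 73]
push(11): heap contents = [11, 71, 73]
push(45): heap contents = [11, 45, 71, 73]
push(9): heap contents = [9, 11, 45, 71, 73]
push(59): heap contents = [9, 11, 45, 59, 71, 73]
push(93): heap contents = [9, 11, 45, 59, 71, 73, 93]
push(92): heap contents = [9, 11, 45, 59, 71, 73, 92, 93]
push(50): heap contents = [9, 11, 45, 50, 59, 71, 73, 92, 93]
push(35): heap contents = [9, 11, 35, 45, 50, 59, 71, 73, 92, 93]
pop() → 9: heap contents = [11, 35, 45, 50, 59, 71, 73, 92, 93]

Answer: 9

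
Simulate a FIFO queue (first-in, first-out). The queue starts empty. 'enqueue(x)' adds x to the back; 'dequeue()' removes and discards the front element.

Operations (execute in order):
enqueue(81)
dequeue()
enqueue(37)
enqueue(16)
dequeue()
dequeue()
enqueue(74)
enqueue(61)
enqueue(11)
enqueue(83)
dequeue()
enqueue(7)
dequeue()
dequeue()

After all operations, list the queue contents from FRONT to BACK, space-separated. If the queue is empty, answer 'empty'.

Answer: 83 7

Derivation:
enqueue(81): [81]
dequeue(): []
enqueue(37): [37]
enqueue(16): [37, 16]
dequeue(): [16]
dequeue(): []
enqueue(74): [74]
enqueue(61): [74, 61]
enqueue(11): [74, 61, 11]
enqueue(83): [74, 61, 11, 83]
dequeue(): [61, 11, 83]
enqueue(7): [61, 11, 83, 7]
dequeue(): [11, 83, 7]
dequeue(): [83, 7]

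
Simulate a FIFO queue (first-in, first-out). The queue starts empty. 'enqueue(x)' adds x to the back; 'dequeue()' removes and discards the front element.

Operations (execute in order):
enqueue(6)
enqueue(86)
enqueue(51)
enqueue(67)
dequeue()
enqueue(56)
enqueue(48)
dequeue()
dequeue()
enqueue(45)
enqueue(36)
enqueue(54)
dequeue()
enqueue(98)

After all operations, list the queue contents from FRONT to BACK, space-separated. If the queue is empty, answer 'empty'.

Answer: 56 48 45 36 54 98

Derivation:
enqueue(6): [6]
enqueue(86): [6, 86]
enqueue(51): [6, 86, 51]
enqueue(67): [6, 86, 51, 67]
dequeue(): [86, 51, 67]
enqueue(56): [86, 51, 67, 56]
enqueue(48): [86, 51, 67, 56, 48]
dequeue(): [51, 67, 56, 48]
dequeue(): [67, 56, 48]
enqueue(45): [67, 56, 48, 45]
enqueue(36): [67, 56, 48, 45, 36]
enqueue(54): [67, 56, 48, 45, 36, 54]
dequeue(): [56, 48, 45, 36, 54]
enqueue(98): [56, 48, 45, 36, 54, 98]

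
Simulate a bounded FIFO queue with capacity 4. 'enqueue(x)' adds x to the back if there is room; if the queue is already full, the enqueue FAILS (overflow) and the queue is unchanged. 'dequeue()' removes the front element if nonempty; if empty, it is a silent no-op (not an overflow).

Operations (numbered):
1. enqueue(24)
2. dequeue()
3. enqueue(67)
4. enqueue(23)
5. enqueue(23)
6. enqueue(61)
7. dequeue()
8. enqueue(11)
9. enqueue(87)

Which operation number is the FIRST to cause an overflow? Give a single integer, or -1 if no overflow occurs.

Answer: 9

Derivation:
1. enqueue(24): size=1
2. dequeue(): size=0
3. enqueue(67): size=1
4. enqueue(23): size=2
5. enqueue(23): size=3
6. enqueue(61): size=4
7. dequeue(): size=3
8. enqueue(11): size=4
9. enqueue(87): size=4=cap → OVERFLOW (fail)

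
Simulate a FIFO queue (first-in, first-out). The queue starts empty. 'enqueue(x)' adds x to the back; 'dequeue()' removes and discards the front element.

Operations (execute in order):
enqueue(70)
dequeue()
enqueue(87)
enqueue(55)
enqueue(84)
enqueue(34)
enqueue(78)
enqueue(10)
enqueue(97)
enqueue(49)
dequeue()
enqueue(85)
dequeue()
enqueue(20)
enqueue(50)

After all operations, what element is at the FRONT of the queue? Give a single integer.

enqueue(70): queue = [70]
dequeue(): queue = []
enqueue(87): queue = [87]
enqueue(55): queue = [87, 55]
enqueue(84): queue = [87, 55, 84]
enqueue(34): queue = [87, 55, 84, 34]
enqueue(78): queue = [87, 55, 84, 34, 78]
enqueue(10): queue = [87, 55, 84, 34, 78, 10]
enqueue(97): queue = [87, 55, 84, 34, 78, 10, 97]
enqueue(49): queue = [87, 55, 84, 34, 78, 10, 97, 49]
dequeue(): queue = [55, 84, 34, 78, 10, 97, 49]
enqueue(85): queue = [55, 84, 34, 78, 10, 97, 49, 85]
dequeue(): queue = [84, 34, 78, 10, 97, 49, 85]
enqueue(20): queue = [84, 34, 78, 10, 97, 49, 85, 20]
enqueue(50): queue = [84, 34, 78, 10, 97, 49, 85, 20, 50]

Answer: 84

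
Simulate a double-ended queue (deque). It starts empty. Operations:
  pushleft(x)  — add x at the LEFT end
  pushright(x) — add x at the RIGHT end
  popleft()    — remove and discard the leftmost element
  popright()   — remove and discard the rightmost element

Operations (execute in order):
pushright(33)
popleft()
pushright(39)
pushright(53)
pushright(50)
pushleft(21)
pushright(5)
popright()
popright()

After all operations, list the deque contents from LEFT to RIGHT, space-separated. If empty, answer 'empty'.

Answer: 21 39 53

Derivation:
pushright(33): [33]
popleft(): []
pushright(39): [39]
pushright(53): [39, 53]
pushright(50): [39, 53, 50]
pushleft(21): [21, 39, 53, 50]
pushright(5): [21, 39, 53, 50, 5]
popright(): [21, 39, 53, 50]
popright(): [21, 39, 53]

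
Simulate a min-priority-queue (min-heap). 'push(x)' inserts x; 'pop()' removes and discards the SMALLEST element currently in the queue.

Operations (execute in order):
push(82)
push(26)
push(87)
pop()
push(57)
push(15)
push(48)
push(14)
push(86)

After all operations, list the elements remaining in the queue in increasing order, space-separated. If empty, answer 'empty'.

push(82): heap contents = [82]
push(26): heap contents = [26, 82]
push(87): heap contents = [26, 82, 87]
pop() → 26: heap contents = [82, 87]
push(57): heap contents = [57, 82, 87]
push(15): heap contents = [15, 57, 82, 87]
push(48): heap contents = [15, 48, 57, 82, 87]
push(14): heap contents = [14, 15, 48, 57, 82, 87]
push(86): heap contents = [14, 15, 48, 57, 82, 86, 87]

Answer: 14 15 48 57 82 86 87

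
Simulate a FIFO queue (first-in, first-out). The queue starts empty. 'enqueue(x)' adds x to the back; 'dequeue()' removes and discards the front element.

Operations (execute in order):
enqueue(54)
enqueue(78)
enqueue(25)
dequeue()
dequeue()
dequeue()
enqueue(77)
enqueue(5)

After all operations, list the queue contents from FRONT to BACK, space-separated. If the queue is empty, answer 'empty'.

enqueue(54): [54]
enqueue(78): [54, 78]
enqueue(25): [54, 78, 25]
dequeue(): [78, 25]
dequeue(): [25]
dequeue(): []
enqueue(77): [77]
enqueue(5): [77, 5]

Answer: 77 5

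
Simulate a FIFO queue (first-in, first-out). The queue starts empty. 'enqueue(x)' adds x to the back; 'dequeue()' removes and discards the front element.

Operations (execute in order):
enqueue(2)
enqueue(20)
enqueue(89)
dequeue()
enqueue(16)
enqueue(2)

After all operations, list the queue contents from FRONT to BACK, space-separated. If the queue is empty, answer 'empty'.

Answer: 20 89 16 2

Derivation:
enqueue(2): [2]
enqueue(20): [2, 20]
enqueue(89): [2, 20, 89]
dequeue(): [20, 89]
enqueue(16): [20, 89, 16]
enqueue(2): [20, 89, 16, 2]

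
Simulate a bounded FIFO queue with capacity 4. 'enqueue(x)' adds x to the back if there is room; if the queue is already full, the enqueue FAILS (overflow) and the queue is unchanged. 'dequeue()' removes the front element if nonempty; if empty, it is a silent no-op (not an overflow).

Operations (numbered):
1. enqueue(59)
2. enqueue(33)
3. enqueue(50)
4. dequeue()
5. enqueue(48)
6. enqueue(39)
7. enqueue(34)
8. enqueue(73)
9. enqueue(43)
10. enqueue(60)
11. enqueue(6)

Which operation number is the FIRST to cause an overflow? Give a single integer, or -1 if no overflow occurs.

1. enqueue(59): size=1
2. enqueue(33): size=2
3. enqueue(50): size=3
4. dequeue(): size=2
5. enqueue(48): size=3
6. enqueue(39): size=4
7. enqueue(34): size=4=cap → OVERFLOW (fail)
8. enqueue(73): size=4=cap → OVERFLOW (fail)
9. enqueue(43): size=4=cap → OVERFLOW (fail)
10. enqueue(60): size=4=cap → OVERFLOW (fail)
11. enqueue(6): size=4=cap → OVERFLOW (fail)

Answer: 7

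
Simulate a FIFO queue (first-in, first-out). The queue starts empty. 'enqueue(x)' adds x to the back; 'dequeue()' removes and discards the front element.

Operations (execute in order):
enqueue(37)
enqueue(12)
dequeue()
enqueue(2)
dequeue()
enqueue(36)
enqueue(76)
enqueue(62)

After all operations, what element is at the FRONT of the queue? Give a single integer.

Answer: 2

Derivation:
enqueue(37): queue = [37]
enqueue(12): queue = [37, 12]
dequeue(): queue = [12]
enqueue(2): queue = [12, 2]
dequeue(): queue = [2]
enqueue(36): queue = [2, 36]
enqueue(76): queue = [2, 36, 76]
enqueue(62): queue = [2, 36, 76, 62]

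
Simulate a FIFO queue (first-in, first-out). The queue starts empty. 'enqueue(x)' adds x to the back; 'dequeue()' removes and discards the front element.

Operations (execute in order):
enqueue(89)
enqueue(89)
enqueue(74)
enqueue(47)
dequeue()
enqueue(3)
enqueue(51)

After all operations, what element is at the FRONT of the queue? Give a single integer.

enqueue(89): queue = [89]
enqueue(89): queue = [89, 89]
enqueue(74): queue = [89, 89, 74]
enqueue(47): queue = [89, 89, 74, 47]
dequeue(): queue = [89, 74, 47]
enqueue(3): queue = [89, 74, 47, 3]
enqueue(51): queue = [89, 74, 47, 3, 51]

Answer: 89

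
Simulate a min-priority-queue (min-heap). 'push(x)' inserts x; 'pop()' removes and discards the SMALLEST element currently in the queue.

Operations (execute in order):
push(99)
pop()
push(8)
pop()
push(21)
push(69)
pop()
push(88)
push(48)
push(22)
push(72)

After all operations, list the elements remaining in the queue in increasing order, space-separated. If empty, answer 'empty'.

Answer: 22 48 69 72 88

Derivation:
push(99): heap contents = [99]
pop() → 99: heap contents = []
push(8): heap contents = [8]
pop() → 8: heap contents = []
push(21): heap contents = [21]
push(69): heap contents = [21, 69]
pop() → 21: heap contents = [69]
push(88): heap contents = [69, 88]
push(48): heap contents = [48, 69, 88]
push(22): heap contents = [22, 48, 69, 88]
push(72): heap contents = [22, 48, 69, 72, 88]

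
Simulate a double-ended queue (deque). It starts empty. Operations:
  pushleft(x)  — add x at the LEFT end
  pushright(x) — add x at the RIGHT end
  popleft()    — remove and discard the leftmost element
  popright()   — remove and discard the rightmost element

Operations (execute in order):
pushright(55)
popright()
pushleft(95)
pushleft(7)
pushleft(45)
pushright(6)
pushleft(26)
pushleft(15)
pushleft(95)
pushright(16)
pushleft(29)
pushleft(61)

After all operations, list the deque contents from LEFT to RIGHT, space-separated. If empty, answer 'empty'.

Answer: 61 29 95 15 26 45 7 95 6 16

Derivation:
pushright(55): [55]
popright(): []
pushleft(95): [95]
pushleft(7): [7, 95]
pushleft(45): [45, 7, 95]
pushright(6): [45, 7, 95, 6]
pushleft(26): [26, 45, 7, 95, 6]
pushleft(15): [15, 26, 45, 7, 95, 6]
pushleft(95): [95, 15, 26, 45, 7, 95, 6]
pushright(16): [95, 15, 26, 45, 7, 95, 6, 16]
pushleft(29): [29, 95, 15, 26, 45, 7, 95, 6, 16]
pushleft(61): [61, 29, 95, 15, 26, 45, 7, 95, 6, 16]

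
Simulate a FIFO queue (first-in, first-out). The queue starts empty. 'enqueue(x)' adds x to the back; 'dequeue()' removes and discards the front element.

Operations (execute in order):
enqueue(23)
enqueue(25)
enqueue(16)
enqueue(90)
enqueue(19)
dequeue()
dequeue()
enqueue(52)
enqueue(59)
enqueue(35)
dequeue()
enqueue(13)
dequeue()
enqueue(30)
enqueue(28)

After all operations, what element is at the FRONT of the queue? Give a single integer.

enqueue(23): queue = [23]
enqueue(25): queue = [23, 25]
enqueue(16): queue = [23, 25, 16]
enqueue(90): queue = [23, 25, 16, 90]
enqueue(19): queue = [23, 25, 16, 90, 19]
dequeue(): queue = [25, 16, 90, 19]
dequeue(): queue = [16, 90, 19]
enqueue(52): queue = [16, 90, 19, 52]
enqueue(59): queue = [16, 90, 19, 52, 59]
enqueue(35): queue = [16, 90, 19, 52, 59, 35]
dequeue(): queue = [90, 19, 52, 59, 35]
enqueue(13): queue = [90, 19, 52, 59, 35, 13]
dequeue(): queue = [19, 52, 59, 35, 13]
enqueue(30): queue = [19, 52, 59, 35, 13, 30]
enqueue(28): queue = [19, 52, 59, 35, 13, 30, 28]

Answer: 19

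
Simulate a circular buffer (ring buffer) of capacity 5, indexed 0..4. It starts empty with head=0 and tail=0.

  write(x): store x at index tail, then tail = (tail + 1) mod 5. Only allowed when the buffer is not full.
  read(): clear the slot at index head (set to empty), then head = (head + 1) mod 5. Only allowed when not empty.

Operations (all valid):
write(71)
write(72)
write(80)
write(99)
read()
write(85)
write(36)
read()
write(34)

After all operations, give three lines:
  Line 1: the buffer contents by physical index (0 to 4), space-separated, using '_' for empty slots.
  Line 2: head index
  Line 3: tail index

write(71): buf=[71 _ _ _ _], head=0, tail=1, size=1
write(72): buf=[71 72 _ _ _], head=0, tail=2, size=2
write(80): buf=[71 72 80 _ _], head=0, tail=3, size=3
write(99): buf=[71 72 80 99 _], head=0, tail=4, size=4
read(): buf=[_ 72 80 99 _], head=1, tail=4, size=3
write(85): buf=[_ 72 80 99 85], head=1, tail=0, size=4
write(36): buf=[36 72 80 99 85], head=1, tail=1, size=5
read(): buf=[36 _ 80 99 85], head=2, tail=1, size=4
write(34): buf=[36 34 80 99 85], head=2, tail=2, size=5

Answer: 36 34 80 99 85
2
2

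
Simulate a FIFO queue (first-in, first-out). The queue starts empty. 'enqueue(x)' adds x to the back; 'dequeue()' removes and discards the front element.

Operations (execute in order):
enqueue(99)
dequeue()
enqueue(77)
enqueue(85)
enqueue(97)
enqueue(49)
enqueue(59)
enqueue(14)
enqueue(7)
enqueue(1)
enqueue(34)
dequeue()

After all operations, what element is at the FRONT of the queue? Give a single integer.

Answer: 85

Derivation:
enqueue(99): queue = [99]
dequeue(): queue = []
enqueue(77): queue = [77]
enqueue(85): queue = [77, 85]
enqueue(97): queue = [77, 85, 97]
enqueue(49): queue = [77, 85, 97, 49]
enqueue(59): queue = [77, 85, 97, 49, 59]
enqueue(14): queue = [77, 85, 97, 49, 59, 14]
enqueue(7): queue = [77, 85, 97, 49, 59, 14, 7]
enqueue(1): queue = [77, 85, 97, 49, 59, 14, 7, 1]
enqueue(34): queue = [77, 85, 97, 49, 59, 14, 7, 1, 34]
dequeue(): queue = [85, 97, 49, 59, 14, 7, 1, 34]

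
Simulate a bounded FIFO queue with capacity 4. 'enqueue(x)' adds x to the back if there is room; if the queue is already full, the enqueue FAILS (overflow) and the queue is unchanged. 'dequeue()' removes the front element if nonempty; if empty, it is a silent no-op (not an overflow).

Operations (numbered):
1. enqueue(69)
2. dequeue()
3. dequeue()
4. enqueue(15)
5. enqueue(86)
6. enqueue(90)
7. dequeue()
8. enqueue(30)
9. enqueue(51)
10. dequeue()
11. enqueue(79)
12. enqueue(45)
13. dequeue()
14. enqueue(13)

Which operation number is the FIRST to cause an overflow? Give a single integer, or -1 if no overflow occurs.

Answer: 12

Derivation:
1. enqueue(69): size=1
2. dequeue(): size=0
3. dequeue(): empty, no-op, size=0
4. enqueue(15): size=1
5. enqueue(86): size=2
6. enqueue(90): size=3
7. dequeue(): size=2
8. enqueue(30): size=3
9. enqueue(51): size=4
10. dequeue(): size=3
11. enqueue(79): size=4
12. enqueue(45): size=4=cap → OVERFLOW (fail)
13. dequeue(): size=3
14. enqueue(13): size=4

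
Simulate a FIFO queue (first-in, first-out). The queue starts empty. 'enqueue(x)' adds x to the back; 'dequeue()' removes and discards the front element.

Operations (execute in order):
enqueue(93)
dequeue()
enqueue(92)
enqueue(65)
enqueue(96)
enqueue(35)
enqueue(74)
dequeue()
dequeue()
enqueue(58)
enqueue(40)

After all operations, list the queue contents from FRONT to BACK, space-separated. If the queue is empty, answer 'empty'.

Answer: 96 35 74 58 40

Derivation:
enqueue(93): [93]
dequeue(): []
enqueue(92): [92]
enqueue(65): [92, 65]
enqueue(96): [92, 65, 96]
enqueue(35): [92, 65, 96, 35]
enqueue(74): [92, 65, 96, 35, 74]
dequeue(): [65, 96, 35, 74]
dequeue(): [96, 35, 74]
enqueue(58): [96, 35, 74, 58]
enqueue(40): [96, 35, 74, 58, 40]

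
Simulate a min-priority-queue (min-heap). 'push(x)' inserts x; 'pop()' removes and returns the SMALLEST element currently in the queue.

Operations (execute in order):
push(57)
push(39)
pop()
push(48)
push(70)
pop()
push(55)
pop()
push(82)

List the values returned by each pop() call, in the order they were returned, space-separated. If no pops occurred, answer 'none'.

Answer: 39 48 55

Derivation:
push(57): heap contents = [57]
push(39): heap contents = [39, 57]
pop() → 39: heap contents = [57]
push(48): heap contents = [48, 57]
push(70): heap contents = [48, 57, 70]
pop() → 48: heap contents = [57, 70]
push(55): heap contents = [55, 57, 70]
pop() → 55: heap contents = [57, 70]
push(82): heap contents = [57, 70, 82]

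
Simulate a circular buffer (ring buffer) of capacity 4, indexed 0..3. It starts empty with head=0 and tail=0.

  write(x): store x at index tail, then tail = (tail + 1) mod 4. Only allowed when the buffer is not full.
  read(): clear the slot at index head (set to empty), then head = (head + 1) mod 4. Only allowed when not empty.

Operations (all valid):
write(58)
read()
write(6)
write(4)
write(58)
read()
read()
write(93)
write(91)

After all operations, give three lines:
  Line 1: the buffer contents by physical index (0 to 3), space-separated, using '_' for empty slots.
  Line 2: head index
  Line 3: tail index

write(58): buf=[58 _ _ _], head=0, tail=1, size=1
read(): buf=[_ _ _ _], head=1, tail=1, size=0
write(6): buf=[_ 6 _ _], head=1, tail=2, size=1
write(4): buf=[_ 6 4 _], head=1, tail=3, size=2
write(58): buf=[_ 6 4 58], head=1, tail=0, size=3
read(): buf=[_ _ 4 58], head=2, tail=0, size=2
read(): buf=[_ _ _ 58], head=3, tail=0, size=1
write(93): buf=[93 _ _ 58], head=3, tail=1, size=2
write(91): buf=[93 91 _ 58], head=3, tail=2, size=3

Answer: 93 91 _ 58
3
2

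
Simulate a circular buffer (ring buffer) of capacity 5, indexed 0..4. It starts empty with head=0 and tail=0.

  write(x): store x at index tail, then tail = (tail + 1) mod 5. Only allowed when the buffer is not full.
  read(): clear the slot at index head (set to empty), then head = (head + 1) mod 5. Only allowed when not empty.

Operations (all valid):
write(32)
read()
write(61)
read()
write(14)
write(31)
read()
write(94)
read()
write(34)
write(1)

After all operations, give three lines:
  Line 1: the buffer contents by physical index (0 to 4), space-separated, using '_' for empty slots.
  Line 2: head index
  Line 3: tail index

write(32): buf=[32 _ _ _ _], head=0, tail=1, size=1
read(): buf=[_ _ _ _ _], head=1, tail=1, size=0
write(61): buf=[_ 61 _ _ _], head=1, tail=2, size=1
read(): buf=[_ _ _ _ _], head=2, tail=2, size=0
write(14): buf=[_ _ 14 _ _], head=2, tail=3, size=1
write(31): buf=[_ _ 14 31 _], head=2, tail=4, size=2
read(): buf=[_ _ _ 31 _], head=3, tail=4, size=1
write(94): buf=[_ _ _ 31 94], head=3, tail=0, size=2
read(): buf=[_ _ _ _ 94], head=4, tail=0, size=1
write(34): buf=[34 _ _ _ 94], head=4, tail=1, size=2
write(1): buf=[34 1 _ _ 94], head=4, tail=2, size=3

Answer: 34 1 _ _ 94
4
2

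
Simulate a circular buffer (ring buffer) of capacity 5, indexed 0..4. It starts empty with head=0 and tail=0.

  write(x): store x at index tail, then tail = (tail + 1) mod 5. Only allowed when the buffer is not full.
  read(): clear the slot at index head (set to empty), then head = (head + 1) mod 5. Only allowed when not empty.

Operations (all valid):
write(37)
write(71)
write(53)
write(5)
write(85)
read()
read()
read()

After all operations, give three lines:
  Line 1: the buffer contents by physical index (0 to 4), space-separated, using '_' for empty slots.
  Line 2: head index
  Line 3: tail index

Answer: _ _ _ 5 85
3
0

Derivation:
write(37): buf=[37 _ _ _ _], head=0, tail=1, size=1
write(71): buf=[37 71 _ _ _], head=0, tail=2, size=2
write(53): buf=[37 71 53 _ _], head=0, tail=3, size=3
write(5): buf=[37 71 53 5 _], head=0, tail=4, size=4
write(85): buf=[37 71 53 5 85], head=0, tail=0, size=5
read(): buf=[_ 71 53 5 85], head=1, tail=0, size=4
read(): buf=[_ _ 53 5 85], head=2, tail=0, size=3
read(): buf=[_ _ _ 5 85], head=3, tail=0, size=2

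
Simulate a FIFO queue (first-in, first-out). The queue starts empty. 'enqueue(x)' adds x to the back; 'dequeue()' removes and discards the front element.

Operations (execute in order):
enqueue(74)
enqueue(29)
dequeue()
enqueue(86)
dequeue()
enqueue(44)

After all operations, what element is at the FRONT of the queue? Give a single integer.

Answer: 86

Derivation:
enqueue(74): queue = [74]
enqueue(29): queue = [74, 29]
dequeue(): queue = [29]
enqueue(86): queue = [29, 86]
dequeue(): queue = [86]
enqueue(44): queue = [86, 44]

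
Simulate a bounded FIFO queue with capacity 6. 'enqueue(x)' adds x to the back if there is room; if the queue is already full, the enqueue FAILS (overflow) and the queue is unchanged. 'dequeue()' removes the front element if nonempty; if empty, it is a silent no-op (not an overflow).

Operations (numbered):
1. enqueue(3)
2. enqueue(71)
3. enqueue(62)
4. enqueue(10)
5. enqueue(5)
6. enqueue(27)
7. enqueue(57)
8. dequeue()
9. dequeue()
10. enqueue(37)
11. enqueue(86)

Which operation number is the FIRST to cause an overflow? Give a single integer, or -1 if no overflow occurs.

Answer: 7

Derivation:
1. enqueue(3): size=1
2. enqueue(71): size=2
3. enqueue(62): size=3
4. enqueue(10): size=4
5. enqueue(5): size=5
6. enqueue(27): size=6
7. enqueue(57): size=6=cap → OVERFLOW (fail)
8. dequeue(): size=5
9. dequeue(): size=4
10. enqueue(37): size=5
11. enqueue(86): size=6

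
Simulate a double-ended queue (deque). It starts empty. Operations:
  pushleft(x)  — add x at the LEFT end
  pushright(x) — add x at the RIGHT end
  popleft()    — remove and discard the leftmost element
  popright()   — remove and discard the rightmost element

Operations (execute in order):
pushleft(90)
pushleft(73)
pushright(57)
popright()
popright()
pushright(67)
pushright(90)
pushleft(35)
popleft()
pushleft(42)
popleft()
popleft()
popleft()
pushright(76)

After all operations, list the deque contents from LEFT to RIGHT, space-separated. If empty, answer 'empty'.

Answer: 90 76

Derivation:
pushleft(90): [90]
pushleft(73): [73, 90]
pushright(57): [73, 90, 57]
popright(): [73, 90]
popright(): [73]
pushright(67): [73, 67]
pushright(90): [73, 67, 90]
pushleft(35): [35, 73, 67, 90]
popleft(): [73, 67, 90]
pushleft(42): [42, 73, 67, 90]
popleft(): [73, 67, 90]
popleft(): [67, 90]
popleft(): [90]
pushright(76): [90, 76]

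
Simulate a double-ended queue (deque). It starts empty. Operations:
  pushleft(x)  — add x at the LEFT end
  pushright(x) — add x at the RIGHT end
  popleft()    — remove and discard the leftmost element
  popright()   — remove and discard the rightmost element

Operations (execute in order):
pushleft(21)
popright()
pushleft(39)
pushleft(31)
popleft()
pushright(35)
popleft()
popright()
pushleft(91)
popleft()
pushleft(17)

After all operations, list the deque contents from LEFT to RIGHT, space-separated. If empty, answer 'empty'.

Answer: 17

Derivation:
pushleft(21): [21]
popright(): []
pushleft(39): [39]
pushleft(31): [31, 39]
popleft(): [39]
pushright(35): [39, 35]
popleft(): [35]
popright(): []
pushleft(91): [91]
popleft(): []
pushleft(17): [17]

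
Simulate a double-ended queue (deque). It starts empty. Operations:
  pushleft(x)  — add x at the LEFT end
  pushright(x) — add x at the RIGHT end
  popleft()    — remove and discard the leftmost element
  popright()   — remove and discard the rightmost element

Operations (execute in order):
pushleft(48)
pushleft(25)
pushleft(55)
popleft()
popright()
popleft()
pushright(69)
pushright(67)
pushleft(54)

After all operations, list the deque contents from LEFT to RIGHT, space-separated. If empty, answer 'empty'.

Answer: 54 69 67

Derivation:
pushleft(48): [48]
pushleft(25): [25, 48]
pushleft(55): [55, 25, 48]
popleft(): [25, 48]
popright(): [25]
popleft(): []
pushright(69): [69]
pushright(67): [69, 67]
pushleft(54): [54, 69, 67]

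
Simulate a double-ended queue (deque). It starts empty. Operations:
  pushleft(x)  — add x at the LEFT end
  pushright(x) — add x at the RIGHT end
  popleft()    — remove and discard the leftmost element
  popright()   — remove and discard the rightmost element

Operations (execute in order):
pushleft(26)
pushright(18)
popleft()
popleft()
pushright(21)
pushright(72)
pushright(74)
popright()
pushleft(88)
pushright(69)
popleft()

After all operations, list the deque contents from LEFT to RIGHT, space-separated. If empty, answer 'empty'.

Answer: 21 72 69

Derivation:
pushleft(26): [26]
pushright(18): [26, 18]
popleft(): [18]
popleft(): []
pushright(21): [21]
pushright(72): [21, 72]
pushright(74): [21, 72, 74]
popright(): [21, 72]
pushleft(88): [88, 21, 72]
pushright(69): [88, 21, 72, 69]
popleft(): [21, 72, 69]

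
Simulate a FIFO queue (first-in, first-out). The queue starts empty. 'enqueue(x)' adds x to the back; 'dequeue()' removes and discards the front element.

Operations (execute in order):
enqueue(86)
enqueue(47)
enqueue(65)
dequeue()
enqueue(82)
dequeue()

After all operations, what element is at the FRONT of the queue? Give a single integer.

Answer: 65

Derivation:
enqueue(86): queue = [86]
enqueue(47): queue = [86, 47]
enqueue(65): queue = [86, 47, 65]
dequeue(): queue = [47, 65]
enqueue(82): queue = [47, 65, 82]
dequeue(): queue = [65, 82]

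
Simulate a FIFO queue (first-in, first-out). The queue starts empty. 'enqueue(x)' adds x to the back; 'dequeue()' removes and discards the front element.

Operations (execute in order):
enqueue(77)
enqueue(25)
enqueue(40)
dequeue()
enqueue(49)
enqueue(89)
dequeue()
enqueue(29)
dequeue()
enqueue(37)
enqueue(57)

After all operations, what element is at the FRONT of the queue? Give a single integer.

Answer: 49

Derivation:
enqueue(77): queue = [77]
enqueue(25): queue = [77, 25]
enqueue(40): queue = [77, 25, 40]
dequeue(): queue = [25, 40]
enqueue(49): queue = [25, 40, 49]
enqueue(89): queue = [25, 40, 49, 89]
dequeue(): queue = [40, 49, 89]
enqueue(29): queue = [40, 49, 89, 29]
dequeue(): queue = [49, 89, 29]
enqueue(37): queue = [49, 89, 29, 37]
enqueue(57): queue = [49, 89, 29, 37, 57]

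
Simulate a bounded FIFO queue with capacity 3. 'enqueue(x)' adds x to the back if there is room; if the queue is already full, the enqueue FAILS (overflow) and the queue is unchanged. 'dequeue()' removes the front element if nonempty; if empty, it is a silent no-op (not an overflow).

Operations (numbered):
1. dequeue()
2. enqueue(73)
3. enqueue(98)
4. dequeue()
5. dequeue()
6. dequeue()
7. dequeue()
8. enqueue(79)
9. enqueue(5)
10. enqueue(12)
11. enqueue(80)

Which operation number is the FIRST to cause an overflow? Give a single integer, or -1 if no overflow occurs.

1. dequeue(): empty, no-op, size=0
2. enqueue(73): size=1
3. enqueue(98): size=2
4. dequeue(): size=1
5. dequeue(): size=0
6. dequeue(): empty, no-op, size=0
7. dequeue(): empty, no-op, size=0
8. enqueue(79): size=1
9. enqueue(5): size=2
10. enqueue(12): size=3
11. enqueue(80): size=3=cap → OVERFLOW (fail)

Answer: 11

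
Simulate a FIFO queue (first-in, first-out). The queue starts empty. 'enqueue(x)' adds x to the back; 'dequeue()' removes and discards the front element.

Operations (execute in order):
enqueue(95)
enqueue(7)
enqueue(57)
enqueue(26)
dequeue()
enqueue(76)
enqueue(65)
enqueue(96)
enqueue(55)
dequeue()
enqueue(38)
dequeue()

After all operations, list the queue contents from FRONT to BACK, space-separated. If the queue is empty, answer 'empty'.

enqueue(95): [95]
enqueue(7): [95, 7]
enqueue(57): [95, 7, 57]
enqueue(26): [95, 7, 57, 26]
dequeue(): [7, 57, 26]
enqueue(76): [7, 57, 26, 76]
enqueue(65): [7, 57, 26, 76, 65]
enqueue(96): [7, 57, 26, 76, 65, 96]
enqueue(55): [7, 57, 26, 76, 65, 96, 55]
dequeue(): [57, 26, 76, 65, 96, 55]
enqueue(38): [57, 26, 76, 65, 96, 55, 38]
dequeue(): [26, 76, 65, 96, 55, 38]

Answer: 26 76 65 96 55 38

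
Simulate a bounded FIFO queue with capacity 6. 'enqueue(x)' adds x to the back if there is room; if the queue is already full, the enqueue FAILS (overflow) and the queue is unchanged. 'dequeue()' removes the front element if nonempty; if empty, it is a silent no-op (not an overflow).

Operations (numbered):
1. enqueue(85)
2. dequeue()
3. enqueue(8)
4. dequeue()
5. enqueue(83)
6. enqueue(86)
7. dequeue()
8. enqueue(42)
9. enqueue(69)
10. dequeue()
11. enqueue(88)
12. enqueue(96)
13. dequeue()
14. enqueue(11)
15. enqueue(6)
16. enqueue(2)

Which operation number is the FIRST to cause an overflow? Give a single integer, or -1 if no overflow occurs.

1. enqueue(85): size=1
2. dequeue(): size=0
3. enqueue(8): size=1
4. dequeue(): size=0
5. enqueue(83): size=1
6. enqueue(86): size=2
7. dequeue(): size=1
8. enqueue(42): size=2
9. enqueue(69): size=3
10. dequeue(): size=2
11. enqueue(88): size=3
12. enqueue(96): size=4
13. dequeue(): size=3
14. enqueue(11): size=4
15. enqueue(6): size=5
16. enqueue(2): size=6

Answer: -1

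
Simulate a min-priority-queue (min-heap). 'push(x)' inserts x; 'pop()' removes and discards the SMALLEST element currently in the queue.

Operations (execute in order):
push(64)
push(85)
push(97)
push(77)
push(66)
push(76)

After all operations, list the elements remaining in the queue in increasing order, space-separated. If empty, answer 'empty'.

push(64): heap contents = [64]
push(85): heap contents = [64, 85]
push(97): heap contents = [64, 85, 97]
push(77): heap contents = [64, 77, 85, 97]
push(66): heap contents = [64, 66, 77, 85, 97]
push(76): heap contents = [64, 66, 76, 77, 85, 97]

Answer: 64 66 76 77 85 97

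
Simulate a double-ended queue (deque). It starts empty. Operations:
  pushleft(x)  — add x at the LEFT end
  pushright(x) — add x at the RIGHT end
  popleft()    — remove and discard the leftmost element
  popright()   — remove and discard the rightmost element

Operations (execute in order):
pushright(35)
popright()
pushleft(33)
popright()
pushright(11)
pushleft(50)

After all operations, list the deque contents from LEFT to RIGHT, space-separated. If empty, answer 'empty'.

pushright(35): [35]
popright(): []
pushleft(33): [33]
popright(): []
pushright(11): [11]
pushleft(50): [50, 11]

Answer: 50 11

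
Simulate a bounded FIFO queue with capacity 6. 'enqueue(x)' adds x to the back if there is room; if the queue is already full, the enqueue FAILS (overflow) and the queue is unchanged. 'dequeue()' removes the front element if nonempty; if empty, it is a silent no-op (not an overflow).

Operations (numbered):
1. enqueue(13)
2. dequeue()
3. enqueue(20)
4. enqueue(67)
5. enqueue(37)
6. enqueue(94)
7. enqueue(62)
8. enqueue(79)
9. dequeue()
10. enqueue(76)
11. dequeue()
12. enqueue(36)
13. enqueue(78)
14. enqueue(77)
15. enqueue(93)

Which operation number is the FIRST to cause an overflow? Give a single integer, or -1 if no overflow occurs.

Answer: 13

Derivation:
1. enqueue(13): size=1
2. dequeue(): size=0
3. enqueue(20): size=1
4. enqueue(67): size=2
5. enqueue(37): size=3
6. enqueue(94): size=4
7. enqueue(62): size=5
8. enqueue(79): size=6
9. dequeue(): size=5
10. enqueue(76): size=6
11. dequeue(): size=5
12. enqueue(36): size=6
13. enqueue(78): size=6=cap → OVERFLOW (fail)
14. enqueue(77): size=6=cap → OVERFLOW (fail)
15. enqueue(93): size=6=cap → OVERFLOW (fail)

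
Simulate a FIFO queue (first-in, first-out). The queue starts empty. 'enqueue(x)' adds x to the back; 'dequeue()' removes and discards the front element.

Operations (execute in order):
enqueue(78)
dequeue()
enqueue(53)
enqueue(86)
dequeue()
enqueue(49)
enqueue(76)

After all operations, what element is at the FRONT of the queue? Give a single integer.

Answer: 86

Derivation:
enqueue(78): queue = [78]
dequeue(): queue = []
enqueue(53): queue = [53]
enqueue(86): queue = [53, 86]
dequeue(): queue = [86]
enqueue(49): queue = [86, 49]
enqueue(76): queue = [86, 49, 76]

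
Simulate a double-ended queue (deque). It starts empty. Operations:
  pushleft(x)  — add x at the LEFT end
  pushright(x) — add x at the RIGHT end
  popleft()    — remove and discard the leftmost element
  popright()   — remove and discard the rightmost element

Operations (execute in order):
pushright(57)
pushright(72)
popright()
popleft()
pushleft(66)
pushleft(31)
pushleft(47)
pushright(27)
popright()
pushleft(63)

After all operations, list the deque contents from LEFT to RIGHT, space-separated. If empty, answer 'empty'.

pushright(57): [57]
pushright(72): [57, 72]
popright(): [57]
popleft(): []
pushleft(66): [66]
pushleft(31): [31, 66]
pushleft(47): [47, 31, 66]
pushright(27): [47, 31, 66, 27]
popright(): [47, 31, 66]
pushleft(63): [63, 47, 31, 66]

Answer: 63 47 31 66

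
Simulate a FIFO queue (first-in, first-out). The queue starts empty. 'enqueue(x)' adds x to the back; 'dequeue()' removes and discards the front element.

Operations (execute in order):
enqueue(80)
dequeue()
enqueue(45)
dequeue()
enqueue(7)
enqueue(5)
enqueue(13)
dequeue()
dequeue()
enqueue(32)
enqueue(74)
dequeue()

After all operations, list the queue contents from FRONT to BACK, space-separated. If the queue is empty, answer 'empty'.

Answer: 32 74

Derivation:
enqueue(80): [80]
dequeue(): []
enqueue(45): [45]
dequeue(): []
enqueue(7): [7]
enqueue(5): [7, 5]
enqueue(13): [7, 5, 13]
dequeue(): [5, 13]
dequeue(): [13]
enqueue(32): [13, 32]
enqueue(74): [13, 32, 74]
dequeue(): [32, 74]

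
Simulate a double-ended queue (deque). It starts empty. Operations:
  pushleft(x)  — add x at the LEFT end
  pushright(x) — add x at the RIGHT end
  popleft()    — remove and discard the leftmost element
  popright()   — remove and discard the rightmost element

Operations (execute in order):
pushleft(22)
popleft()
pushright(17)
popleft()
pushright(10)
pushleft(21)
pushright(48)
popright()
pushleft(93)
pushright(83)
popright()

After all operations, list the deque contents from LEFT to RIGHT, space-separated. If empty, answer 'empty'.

Answer: 93 21 10

Derivation:
pushleft(22): [22]
popleft(): []
pushright(17): [17]
popleft(): []
pushright(10): [10]
pushleft(21): [21, 10]
pushright(48): [21, 10, 48]
popright(): [21, 10]
pushleft(93): [93, 21, 10]
pushright(83): [93, 21, 10, 83]
popright(): [93, 21, 10]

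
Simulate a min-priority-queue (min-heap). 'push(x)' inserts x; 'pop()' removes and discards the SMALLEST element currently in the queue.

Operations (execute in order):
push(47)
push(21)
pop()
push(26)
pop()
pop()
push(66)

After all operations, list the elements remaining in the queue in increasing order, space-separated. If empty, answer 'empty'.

push(47): heap contents = [47]
push(21): heap contents = [21, 47]
pop() → 21: heap contents = [47]
push(26): heap contents = [26, 47]
pop() → 26: heap contents = [47]
pop() → 47: heap contents = []
push(66): heap contents = [66]

Answer: 66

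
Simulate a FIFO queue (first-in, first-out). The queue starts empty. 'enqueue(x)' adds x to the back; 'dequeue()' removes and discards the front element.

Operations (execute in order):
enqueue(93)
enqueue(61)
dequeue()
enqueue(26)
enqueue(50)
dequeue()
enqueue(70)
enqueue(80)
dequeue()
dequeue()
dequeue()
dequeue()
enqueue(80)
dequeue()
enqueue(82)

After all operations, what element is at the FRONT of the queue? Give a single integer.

enqueue(93): queue = [93]
enqueue(61): queue = [93, 61]
dequeue(): queue = [61]
enqueue(26): queue = [61, 26]
enqueue(50): queue = [61, 26, 50]
dequeue(): queue = [26, 50]
enqueue(70): queue = [26, 50, 70]
enqueue(80): queue = [26, 50, 70, 80]
dequeue(): queue = [50, 70, 80]
dequeue(): queue = [70, 80]
dequeue(): queue = [80]
dequeue(): queue = []
enqueue(80): queue = [80]
dequeue(): queue = []
enqueue(82): queue = [82]

Answer: 82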